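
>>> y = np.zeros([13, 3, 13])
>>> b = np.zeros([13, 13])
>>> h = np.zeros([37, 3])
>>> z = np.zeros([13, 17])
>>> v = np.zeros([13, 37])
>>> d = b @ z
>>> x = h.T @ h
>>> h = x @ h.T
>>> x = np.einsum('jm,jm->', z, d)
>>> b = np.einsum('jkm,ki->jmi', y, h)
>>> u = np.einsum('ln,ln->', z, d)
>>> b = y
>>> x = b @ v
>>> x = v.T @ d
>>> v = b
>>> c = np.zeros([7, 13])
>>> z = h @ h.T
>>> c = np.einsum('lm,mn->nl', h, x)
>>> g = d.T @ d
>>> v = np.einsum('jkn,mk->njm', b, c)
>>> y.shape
(13, 3, 13)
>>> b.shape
(13, 3, 13)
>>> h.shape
(3, 37)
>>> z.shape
(3, 3)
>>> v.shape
(13, 13, 17)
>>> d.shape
(13, 17)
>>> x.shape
(37, 17)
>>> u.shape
()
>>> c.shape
(17, 3)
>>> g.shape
(17, 17)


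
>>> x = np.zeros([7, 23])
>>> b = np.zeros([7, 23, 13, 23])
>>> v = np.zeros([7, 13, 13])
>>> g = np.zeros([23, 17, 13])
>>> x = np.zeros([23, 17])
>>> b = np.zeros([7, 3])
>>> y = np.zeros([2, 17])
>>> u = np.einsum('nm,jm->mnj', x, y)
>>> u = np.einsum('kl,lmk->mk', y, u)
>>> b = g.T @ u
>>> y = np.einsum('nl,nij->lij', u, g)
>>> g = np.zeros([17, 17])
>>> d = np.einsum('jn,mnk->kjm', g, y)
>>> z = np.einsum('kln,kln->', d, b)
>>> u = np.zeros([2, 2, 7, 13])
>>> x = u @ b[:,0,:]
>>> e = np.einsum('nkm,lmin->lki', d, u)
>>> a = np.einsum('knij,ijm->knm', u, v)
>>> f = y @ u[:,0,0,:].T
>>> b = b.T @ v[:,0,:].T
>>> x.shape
(2, 2, 7, 2)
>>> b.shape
(2, 17, 7)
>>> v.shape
(7, 13, 13)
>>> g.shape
(17, 17)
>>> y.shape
(2, 17, 13)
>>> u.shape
(2, 2, 7, 13)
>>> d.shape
(13, 17, 2)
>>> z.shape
()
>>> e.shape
(2, 17, 7)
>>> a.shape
(2, 2, 13)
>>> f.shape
(2, 17, 2)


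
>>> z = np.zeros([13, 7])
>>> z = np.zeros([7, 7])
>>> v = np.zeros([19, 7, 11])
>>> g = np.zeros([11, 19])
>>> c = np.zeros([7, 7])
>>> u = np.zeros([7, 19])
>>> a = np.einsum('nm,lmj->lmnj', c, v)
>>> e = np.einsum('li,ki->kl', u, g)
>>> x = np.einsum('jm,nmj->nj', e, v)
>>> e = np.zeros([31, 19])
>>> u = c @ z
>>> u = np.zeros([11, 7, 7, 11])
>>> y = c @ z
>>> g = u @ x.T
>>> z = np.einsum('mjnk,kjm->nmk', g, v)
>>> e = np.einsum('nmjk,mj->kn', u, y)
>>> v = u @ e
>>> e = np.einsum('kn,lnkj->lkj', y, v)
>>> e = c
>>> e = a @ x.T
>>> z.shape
(7, 11, 19)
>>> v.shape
(11, 7, 7, 11)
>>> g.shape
(11, 7, 7, 19)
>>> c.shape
(7, 7)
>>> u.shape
(11, 7, 7, 11)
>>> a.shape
(19, 7, 7, 11)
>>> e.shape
(19, 7, 7, 19)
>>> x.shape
(19, 11)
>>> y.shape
(7, 7)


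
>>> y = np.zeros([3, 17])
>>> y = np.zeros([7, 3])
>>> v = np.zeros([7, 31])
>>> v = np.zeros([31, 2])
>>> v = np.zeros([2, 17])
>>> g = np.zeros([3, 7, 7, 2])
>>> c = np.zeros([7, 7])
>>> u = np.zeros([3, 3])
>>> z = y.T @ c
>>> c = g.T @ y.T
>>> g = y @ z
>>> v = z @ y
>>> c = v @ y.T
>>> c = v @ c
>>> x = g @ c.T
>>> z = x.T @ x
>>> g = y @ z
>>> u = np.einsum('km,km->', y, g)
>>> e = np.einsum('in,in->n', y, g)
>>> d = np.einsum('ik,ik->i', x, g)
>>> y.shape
(7, 3)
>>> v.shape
(3, 3)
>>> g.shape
(7, 3)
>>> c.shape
(3, 7)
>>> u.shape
()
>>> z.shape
(3, 3)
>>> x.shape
(7, 3)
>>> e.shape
(3,)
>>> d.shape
(7,)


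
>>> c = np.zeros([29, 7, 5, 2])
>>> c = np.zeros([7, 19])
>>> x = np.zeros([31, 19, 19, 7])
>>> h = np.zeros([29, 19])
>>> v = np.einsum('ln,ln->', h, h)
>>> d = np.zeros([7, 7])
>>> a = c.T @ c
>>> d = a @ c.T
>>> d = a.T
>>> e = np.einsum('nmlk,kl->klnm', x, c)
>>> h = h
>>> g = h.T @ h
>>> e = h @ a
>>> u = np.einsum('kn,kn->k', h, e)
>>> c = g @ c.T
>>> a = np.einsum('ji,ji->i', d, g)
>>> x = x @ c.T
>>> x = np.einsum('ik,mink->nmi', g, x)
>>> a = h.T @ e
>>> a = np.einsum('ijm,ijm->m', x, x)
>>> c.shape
(19, 7)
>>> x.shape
(19, 31, 19)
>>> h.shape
(29, 19)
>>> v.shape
()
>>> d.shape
(19, 19)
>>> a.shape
(19,)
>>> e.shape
(29, 19)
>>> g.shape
(19, 19)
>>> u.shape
(29,)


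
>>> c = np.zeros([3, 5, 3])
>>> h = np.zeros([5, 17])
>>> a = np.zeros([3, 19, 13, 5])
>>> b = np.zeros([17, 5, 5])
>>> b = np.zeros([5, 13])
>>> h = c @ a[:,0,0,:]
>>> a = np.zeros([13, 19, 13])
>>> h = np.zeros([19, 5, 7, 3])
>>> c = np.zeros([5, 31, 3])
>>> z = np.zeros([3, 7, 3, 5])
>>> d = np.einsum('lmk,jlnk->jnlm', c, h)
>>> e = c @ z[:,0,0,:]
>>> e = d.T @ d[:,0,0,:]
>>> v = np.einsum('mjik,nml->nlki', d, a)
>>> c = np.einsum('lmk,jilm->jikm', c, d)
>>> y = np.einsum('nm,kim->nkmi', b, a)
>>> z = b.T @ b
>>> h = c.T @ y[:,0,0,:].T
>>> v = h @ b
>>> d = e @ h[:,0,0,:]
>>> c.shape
(19, 7, 3, 31)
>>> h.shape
(31, 3, 7, 5)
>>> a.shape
(13, 19, 13)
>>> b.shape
(5, 13)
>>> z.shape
(13, 13)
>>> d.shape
(31, 5, 7, 5)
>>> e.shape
(31, 5, 7, 31)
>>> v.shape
(31, 3, 7, 13)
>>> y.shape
(5, 13, 13, 19)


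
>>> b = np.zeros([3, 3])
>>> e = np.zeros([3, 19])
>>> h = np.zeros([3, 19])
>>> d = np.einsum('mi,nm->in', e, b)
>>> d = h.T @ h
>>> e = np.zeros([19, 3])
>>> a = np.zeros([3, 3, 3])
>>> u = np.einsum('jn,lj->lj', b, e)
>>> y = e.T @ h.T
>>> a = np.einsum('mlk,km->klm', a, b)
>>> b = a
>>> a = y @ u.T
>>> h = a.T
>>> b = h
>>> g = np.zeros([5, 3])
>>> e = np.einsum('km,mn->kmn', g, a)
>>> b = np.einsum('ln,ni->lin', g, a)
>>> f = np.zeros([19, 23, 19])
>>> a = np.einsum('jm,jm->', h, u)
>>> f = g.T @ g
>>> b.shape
(5, 19, 3)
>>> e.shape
(5, 3, 19)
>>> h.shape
(19, 3)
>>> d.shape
(19, 19)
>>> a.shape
()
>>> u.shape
(19, 3)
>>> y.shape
(3, 3)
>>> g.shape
(5, 3)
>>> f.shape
(3, 3)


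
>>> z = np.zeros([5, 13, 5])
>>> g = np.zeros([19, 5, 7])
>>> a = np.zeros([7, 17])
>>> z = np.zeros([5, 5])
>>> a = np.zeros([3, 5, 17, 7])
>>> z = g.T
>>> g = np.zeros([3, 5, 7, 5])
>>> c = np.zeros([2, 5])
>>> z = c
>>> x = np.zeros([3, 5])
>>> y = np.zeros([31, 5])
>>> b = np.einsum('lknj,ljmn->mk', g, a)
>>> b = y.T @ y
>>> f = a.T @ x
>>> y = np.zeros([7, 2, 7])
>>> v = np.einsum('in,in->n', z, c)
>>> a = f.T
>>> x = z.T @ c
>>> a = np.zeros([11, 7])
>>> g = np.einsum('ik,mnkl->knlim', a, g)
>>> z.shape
(2, 5)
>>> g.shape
(7, 5, 5, 11, 3)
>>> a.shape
(11, 7)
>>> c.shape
(2, 5)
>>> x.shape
(5, 5)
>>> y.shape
(7, 2, 7)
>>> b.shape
(5, 5)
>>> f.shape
(7, 17, 5, 5)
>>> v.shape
(5,)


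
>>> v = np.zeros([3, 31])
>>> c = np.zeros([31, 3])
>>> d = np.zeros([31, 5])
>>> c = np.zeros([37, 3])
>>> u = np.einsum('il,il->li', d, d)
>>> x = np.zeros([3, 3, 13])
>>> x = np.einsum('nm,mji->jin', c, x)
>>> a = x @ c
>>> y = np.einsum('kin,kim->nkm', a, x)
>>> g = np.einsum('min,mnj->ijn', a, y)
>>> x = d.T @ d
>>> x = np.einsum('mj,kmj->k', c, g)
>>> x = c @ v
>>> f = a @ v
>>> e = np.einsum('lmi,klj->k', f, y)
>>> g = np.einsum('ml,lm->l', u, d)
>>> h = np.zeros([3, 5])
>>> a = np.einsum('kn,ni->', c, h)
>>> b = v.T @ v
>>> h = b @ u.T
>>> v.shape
(3, 31)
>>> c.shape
(37, 3)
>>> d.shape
(31, 5)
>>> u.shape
(5, 31)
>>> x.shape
(37, 31)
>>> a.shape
()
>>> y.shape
(3, 3, 37)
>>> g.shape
(31,)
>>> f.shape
(3, 13, 31)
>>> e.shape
(3,)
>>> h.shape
(31, 5)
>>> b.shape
(31, 31)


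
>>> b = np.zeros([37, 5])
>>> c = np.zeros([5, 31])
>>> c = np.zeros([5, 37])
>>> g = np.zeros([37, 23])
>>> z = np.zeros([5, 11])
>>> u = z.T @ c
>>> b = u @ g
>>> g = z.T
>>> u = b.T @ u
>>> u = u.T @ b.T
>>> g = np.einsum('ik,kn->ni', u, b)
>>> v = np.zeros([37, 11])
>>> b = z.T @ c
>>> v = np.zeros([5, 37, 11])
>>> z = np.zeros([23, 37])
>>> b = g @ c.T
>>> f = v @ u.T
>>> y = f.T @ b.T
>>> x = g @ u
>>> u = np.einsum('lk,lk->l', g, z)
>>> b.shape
(23, 5)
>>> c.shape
(5, 37)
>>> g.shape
(23, 37)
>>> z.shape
(23, 37)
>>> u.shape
(23,)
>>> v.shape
(5, 37, 11)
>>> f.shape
(5, 37, 37)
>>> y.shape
(37, 37, 23)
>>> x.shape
(23, 11)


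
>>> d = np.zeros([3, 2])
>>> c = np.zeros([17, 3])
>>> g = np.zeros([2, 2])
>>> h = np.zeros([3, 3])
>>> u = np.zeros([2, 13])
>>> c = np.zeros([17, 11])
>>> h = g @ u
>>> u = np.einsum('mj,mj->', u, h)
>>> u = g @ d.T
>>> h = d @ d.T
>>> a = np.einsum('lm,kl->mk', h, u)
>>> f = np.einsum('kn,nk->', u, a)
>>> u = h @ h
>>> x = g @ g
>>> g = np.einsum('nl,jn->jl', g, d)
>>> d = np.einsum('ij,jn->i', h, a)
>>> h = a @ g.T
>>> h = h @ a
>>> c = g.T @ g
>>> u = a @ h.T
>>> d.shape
(3,)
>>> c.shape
(2, 2)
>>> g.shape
(3, 2)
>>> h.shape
(3, 2)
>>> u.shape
(3, 3)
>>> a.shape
(3, 2)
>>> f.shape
()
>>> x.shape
(2, 2)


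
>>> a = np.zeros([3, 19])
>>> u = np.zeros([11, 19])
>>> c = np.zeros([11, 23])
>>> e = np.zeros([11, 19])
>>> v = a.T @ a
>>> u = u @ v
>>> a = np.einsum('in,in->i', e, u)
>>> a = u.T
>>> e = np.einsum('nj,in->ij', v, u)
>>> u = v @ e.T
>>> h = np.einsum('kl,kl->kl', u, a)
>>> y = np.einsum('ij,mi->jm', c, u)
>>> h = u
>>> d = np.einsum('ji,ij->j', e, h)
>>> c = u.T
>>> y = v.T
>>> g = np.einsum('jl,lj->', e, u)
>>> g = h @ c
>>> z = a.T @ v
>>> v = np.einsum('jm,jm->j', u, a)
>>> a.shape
(19, 11)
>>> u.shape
(19, 11)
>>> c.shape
(11, 19)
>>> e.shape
(11, 19)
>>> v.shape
(19,)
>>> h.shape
(19, 11)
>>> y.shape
(19, 19)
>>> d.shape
(11,)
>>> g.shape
(19, 19)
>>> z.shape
(11, 19)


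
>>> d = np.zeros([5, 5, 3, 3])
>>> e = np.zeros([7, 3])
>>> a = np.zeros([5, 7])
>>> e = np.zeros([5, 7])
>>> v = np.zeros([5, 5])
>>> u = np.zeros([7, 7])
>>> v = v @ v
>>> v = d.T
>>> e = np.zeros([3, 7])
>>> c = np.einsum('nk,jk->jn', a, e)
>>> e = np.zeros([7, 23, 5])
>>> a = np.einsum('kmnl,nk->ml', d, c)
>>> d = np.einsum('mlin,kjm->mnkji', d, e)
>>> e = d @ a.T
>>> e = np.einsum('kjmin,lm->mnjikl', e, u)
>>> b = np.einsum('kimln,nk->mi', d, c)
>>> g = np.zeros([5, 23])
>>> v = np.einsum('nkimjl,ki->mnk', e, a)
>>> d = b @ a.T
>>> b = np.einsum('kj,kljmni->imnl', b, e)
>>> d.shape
(7, 5)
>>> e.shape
(7, 5, 3, 23, 5, 7)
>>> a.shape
(5, 3)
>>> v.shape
(23, 7, 5)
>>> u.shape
(7, 7)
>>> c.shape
(3, 5)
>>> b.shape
(7, 23, 5, 5)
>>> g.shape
(5, 23)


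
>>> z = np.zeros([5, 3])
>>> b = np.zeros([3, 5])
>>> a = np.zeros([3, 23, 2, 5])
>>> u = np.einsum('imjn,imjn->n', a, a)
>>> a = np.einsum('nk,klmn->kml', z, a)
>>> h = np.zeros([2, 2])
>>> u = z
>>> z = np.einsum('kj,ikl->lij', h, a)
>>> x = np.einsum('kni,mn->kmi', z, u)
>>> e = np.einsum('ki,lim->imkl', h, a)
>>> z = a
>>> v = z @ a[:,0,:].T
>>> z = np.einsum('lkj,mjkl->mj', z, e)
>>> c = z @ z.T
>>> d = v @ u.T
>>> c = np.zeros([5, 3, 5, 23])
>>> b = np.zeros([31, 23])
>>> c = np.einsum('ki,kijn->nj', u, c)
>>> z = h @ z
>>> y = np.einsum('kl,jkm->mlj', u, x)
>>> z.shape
(2, 23)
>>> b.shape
(31, 23)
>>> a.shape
(3, 2, 23)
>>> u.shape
(5, 3)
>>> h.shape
(2, 2)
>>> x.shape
(23, 5, 2)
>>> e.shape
(2, 23, 2, 3)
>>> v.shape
(3, 2, 3)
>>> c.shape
(23, 5)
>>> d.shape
(3, 2, 5)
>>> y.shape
(2, 3, 23)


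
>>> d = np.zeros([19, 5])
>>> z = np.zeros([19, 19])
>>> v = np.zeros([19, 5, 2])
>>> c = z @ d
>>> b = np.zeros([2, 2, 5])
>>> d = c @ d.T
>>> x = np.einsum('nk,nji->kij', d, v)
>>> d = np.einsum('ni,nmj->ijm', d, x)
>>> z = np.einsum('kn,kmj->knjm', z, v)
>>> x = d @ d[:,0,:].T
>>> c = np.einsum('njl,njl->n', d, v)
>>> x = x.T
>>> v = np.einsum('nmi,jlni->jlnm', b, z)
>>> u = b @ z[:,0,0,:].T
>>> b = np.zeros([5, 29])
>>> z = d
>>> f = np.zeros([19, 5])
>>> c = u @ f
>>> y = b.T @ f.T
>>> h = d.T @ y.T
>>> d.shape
(19, 5, 2)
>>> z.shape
(19, 5, 2)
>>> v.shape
(19, 19, 2, 2)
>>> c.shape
(2, 2, 5)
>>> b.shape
(5, 29)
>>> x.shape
(19, 5, 19)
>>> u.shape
(2, 2, 19)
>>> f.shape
(19, 5)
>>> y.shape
(29, 19)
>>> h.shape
(2, 5, 29)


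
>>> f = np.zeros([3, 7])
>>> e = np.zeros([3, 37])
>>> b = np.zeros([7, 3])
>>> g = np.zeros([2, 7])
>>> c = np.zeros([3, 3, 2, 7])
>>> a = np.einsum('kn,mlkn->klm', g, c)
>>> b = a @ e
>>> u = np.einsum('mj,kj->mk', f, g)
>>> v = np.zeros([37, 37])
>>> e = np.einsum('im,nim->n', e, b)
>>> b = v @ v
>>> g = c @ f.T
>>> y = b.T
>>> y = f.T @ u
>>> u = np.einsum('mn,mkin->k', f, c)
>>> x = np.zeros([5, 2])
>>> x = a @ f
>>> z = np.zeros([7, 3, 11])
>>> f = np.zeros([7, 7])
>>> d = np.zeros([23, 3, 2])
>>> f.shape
(7, 7)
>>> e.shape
(2,)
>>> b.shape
(37, 37)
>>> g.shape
(3, 3, 2, 3)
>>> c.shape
(3, 3, 2, 7)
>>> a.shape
(2, 3, 3)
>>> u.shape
(3,)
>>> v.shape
(37, 37)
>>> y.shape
(7, 2)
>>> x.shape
(2, 3, 7)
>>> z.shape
(7, 3, 11)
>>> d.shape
(23, 3, 2)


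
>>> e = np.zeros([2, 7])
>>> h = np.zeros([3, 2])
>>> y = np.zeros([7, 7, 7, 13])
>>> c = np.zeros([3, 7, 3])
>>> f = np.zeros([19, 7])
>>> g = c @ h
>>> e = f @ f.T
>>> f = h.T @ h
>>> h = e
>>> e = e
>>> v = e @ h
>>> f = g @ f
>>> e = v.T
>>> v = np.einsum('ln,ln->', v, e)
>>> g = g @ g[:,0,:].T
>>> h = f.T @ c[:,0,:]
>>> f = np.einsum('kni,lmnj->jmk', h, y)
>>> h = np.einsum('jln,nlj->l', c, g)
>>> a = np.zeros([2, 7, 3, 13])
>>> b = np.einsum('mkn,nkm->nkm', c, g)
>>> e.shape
(19, 19)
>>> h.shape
(7,)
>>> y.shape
(7, 7, 7, 13)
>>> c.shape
(3, 7, 3)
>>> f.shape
(13, 7, 2)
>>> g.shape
(3, 7, 3)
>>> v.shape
()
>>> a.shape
(2, 7, 3, 13)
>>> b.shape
(3, 7, 3)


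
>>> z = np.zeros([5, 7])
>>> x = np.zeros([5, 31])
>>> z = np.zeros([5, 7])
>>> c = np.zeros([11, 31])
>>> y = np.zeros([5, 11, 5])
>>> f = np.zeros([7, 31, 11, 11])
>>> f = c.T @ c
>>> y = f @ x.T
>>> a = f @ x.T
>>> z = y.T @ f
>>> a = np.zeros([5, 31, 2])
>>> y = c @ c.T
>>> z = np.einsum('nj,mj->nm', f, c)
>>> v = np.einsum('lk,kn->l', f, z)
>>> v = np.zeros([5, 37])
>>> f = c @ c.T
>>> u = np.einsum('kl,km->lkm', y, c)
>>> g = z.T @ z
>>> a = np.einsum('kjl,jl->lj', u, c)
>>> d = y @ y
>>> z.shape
(31, 11)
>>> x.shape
(5, 31)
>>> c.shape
(11, 31)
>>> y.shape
(11, 11)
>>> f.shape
(11, 11)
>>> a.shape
(31, 11)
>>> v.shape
(5, 37)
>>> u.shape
(11, 11, 31)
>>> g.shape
(11, 11)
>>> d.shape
(11, 11)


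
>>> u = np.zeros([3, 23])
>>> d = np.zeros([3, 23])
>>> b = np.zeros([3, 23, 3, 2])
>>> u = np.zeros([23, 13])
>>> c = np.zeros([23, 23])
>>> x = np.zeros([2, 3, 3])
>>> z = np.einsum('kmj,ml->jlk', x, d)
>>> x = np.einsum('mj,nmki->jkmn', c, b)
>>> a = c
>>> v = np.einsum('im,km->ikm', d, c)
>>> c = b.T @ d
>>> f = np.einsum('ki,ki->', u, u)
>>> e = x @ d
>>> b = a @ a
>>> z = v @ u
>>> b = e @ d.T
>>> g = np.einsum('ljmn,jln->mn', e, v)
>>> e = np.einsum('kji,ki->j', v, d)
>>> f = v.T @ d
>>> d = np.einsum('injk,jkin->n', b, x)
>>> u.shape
(23, 13)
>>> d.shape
(3,)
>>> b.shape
(23, 3, 23, 3)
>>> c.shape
(2, 3, 23, 23)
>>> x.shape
(23, 3, 23, 3)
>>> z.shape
(3, 23, 13)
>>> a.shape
(23, 23)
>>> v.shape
(3, 23, 23)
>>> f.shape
(23, 23, 23)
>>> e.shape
(23,)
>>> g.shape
(23, 23)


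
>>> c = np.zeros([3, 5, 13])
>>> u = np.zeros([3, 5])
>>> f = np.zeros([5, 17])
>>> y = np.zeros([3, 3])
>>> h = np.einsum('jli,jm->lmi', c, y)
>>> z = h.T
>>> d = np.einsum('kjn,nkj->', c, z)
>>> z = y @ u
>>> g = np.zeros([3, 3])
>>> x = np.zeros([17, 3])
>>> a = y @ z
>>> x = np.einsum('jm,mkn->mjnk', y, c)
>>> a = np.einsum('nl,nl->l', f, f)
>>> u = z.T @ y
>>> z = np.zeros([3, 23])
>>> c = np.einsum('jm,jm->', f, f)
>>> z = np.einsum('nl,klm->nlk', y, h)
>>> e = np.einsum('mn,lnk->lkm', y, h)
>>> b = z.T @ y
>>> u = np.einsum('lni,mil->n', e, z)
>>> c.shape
()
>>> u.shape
(13,)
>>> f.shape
(5, 17)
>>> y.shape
(3, 3)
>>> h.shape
(5, 3, 13)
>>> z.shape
(3, 3, 5)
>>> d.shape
()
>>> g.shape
(3, 3)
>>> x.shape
(3, 3, 13, 5)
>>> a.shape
(17,)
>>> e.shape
(5, 13, 3)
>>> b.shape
(5, 3, 3)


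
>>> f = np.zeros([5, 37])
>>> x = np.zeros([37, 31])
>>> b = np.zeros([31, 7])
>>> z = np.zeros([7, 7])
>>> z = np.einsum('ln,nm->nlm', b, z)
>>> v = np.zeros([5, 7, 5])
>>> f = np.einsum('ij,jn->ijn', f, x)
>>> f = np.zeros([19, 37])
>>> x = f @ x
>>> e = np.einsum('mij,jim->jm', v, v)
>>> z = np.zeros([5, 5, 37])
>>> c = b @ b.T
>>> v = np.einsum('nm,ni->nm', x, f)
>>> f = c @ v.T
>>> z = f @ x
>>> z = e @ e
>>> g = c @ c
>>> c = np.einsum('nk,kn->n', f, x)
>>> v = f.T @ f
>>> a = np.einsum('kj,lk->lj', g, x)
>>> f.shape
(31, 19)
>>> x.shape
(19, 31)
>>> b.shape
(31, 7)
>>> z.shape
(5, 5)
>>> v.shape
(19, 19)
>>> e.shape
(5, 5)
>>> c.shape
(31,)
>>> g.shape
(31, 31)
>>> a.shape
(19, 31)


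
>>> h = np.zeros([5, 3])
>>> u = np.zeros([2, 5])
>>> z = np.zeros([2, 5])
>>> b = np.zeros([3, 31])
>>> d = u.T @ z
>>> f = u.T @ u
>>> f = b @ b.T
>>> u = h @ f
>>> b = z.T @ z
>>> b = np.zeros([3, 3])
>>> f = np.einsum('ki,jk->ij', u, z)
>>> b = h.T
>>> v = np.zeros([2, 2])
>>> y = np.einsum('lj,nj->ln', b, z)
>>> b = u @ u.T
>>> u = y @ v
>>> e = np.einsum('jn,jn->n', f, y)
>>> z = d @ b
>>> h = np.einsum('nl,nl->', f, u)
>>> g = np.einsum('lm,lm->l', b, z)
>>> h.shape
()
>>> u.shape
(3, 2)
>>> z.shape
(5, 5)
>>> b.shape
(5, 5)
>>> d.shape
(5, 5)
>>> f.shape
(3, 2)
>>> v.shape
(2, 2)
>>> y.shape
(3, 2)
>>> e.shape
(2,)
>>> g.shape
(5,)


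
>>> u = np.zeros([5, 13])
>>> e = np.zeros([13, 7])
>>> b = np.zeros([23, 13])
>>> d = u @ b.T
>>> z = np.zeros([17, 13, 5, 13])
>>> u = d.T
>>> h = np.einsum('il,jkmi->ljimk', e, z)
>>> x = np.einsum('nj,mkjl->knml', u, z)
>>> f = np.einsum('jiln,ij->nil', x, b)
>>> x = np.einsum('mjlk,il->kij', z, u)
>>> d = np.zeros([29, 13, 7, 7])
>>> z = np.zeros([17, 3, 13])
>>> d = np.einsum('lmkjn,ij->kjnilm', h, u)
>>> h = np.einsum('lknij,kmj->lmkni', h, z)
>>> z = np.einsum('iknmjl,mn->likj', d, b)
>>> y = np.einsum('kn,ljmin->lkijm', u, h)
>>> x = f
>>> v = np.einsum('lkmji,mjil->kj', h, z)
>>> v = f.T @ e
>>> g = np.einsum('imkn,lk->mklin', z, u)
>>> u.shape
(23, 5)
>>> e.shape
(13, 7)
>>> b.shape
(23, 13)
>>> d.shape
(13, 5, 13, 23, 7, 17)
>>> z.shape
(17, 13, 5, 7)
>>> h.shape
(7, 3, 17, 13, 5)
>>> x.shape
(13, 23, 17)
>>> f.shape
(13, 23, 17)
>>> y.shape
(7, 23, 13, 3, 17)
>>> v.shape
(17, 23, 7)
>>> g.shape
(13, 5, 23, 17, 7)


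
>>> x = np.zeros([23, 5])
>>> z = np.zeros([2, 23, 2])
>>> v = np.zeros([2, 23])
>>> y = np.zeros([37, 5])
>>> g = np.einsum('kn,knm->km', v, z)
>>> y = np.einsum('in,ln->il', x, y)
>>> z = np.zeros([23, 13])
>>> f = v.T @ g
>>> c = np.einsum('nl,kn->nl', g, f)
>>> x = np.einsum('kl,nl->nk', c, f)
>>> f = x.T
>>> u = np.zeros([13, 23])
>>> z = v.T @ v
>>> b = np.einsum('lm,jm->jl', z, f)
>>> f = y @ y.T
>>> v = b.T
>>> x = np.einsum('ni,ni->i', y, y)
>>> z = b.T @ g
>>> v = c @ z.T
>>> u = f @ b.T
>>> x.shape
(37,)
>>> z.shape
(23, 2)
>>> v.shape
(2, 23)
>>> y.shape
(23, 37)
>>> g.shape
(2, 2)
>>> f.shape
(23, 23)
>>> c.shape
(2, 2)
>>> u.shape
(23, 2)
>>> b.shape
(2, 23)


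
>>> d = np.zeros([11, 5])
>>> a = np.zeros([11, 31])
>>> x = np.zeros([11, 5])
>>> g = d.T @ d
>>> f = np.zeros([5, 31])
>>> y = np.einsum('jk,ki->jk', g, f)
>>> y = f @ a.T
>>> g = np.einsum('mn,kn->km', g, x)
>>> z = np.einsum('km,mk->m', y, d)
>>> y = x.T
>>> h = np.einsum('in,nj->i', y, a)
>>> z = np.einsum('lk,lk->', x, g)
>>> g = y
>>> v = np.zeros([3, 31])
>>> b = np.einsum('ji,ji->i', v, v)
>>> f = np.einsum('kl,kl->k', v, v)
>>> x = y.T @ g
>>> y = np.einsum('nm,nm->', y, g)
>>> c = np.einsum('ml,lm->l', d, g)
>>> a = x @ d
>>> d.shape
(11, 5)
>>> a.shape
(11, 5)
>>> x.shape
(11, 11)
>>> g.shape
(5, 11)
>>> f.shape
(3,)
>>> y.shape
()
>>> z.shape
()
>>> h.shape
(5,)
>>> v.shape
(3, 31)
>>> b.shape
(31,)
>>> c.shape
(5,)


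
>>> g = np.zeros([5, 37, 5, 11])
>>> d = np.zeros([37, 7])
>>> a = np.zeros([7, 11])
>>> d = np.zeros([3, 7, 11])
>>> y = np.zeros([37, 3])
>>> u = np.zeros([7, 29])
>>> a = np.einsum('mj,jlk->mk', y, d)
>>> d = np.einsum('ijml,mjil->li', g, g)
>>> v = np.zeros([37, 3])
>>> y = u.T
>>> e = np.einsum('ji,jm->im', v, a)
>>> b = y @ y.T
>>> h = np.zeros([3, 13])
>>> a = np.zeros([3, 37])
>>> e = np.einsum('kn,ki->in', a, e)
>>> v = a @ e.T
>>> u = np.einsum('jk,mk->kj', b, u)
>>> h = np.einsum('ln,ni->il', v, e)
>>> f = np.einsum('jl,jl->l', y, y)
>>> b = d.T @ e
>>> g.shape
(5, 37, 5, 11)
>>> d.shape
(11, 5)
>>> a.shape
(3, 37)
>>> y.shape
(29, 7)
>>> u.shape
(29, 29)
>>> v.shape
(3, 11)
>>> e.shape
(11, 37)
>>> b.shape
(5, 37)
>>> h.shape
(37, 3)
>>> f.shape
(7,)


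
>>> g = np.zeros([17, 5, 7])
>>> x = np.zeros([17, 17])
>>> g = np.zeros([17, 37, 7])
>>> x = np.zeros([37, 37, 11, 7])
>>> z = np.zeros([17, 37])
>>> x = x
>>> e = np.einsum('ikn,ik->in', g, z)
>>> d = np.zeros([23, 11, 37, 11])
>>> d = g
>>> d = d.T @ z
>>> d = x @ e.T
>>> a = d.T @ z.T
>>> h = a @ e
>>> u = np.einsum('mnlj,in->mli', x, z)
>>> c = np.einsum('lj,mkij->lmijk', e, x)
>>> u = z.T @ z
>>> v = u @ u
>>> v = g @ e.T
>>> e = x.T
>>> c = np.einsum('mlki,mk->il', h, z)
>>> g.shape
(17, 37, 7)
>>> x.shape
(37, 37, 11, 7)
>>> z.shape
(17, 37)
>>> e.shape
(7, 11, 37, 37)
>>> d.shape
(37, 37, 11, 17)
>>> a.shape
(17, 11, 37, 17)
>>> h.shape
(17, 11, 37, 7)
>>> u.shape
(37, 37)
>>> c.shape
(7, 11)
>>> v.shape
(17, 37, 17)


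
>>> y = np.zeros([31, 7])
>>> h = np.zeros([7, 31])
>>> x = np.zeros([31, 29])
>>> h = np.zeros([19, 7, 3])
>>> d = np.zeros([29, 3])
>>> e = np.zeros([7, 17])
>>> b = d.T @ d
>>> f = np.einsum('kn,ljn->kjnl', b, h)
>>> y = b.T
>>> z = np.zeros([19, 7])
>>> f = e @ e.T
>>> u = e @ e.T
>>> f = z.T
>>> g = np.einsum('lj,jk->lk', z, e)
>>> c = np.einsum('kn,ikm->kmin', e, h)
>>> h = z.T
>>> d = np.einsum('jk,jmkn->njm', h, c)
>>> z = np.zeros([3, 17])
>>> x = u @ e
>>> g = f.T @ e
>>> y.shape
(3, 3)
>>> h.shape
(7, 19)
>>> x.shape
(7, 17)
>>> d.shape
(17, 7, 3)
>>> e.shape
(7, 17)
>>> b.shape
(3, 3)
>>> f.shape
(7, 19)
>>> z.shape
(3, 17)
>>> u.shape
(7, 7)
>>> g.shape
(19, 17)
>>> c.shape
(7, 3, 19, 17)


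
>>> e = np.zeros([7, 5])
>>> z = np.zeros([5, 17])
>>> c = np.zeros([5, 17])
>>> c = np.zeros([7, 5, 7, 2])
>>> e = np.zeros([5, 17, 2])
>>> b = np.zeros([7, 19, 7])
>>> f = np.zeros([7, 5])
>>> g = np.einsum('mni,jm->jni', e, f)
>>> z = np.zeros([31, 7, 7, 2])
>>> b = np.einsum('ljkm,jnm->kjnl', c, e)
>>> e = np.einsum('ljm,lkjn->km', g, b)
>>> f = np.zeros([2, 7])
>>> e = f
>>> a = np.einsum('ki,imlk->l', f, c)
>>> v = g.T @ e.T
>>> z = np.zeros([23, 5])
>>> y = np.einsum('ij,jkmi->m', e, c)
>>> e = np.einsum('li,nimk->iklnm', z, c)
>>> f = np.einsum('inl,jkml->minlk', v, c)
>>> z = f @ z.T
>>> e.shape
(5, 2, 23, 7, 7)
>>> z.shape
(7, 2, 17, 2, 23)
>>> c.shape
(7, 5, 7, 2)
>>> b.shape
(7, 5, 17, 7)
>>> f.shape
(7, 2, 17, 2, 5)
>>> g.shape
(7, 17, 2)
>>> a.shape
(7,)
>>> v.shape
(2, 17, 2)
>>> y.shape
(7,)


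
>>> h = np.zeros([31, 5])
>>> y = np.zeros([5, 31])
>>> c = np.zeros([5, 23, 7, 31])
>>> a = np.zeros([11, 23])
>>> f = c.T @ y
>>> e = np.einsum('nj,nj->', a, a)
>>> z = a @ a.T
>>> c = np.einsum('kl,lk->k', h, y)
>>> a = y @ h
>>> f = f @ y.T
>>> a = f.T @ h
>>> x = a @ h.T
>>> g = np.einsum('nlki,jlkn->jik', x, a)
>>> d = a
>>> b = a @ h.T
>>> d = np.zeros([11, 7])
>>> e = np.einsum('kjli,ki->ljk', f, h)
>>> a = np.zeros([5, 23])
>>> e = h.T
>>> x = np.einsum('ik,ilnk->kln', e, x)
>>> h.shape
(31, 5)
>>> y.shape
(5, 31)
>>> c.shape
(31,)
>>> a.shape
(5, 23)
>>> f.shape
(31, 7, 23, 5)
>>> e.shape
(5, 31)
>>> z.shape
(11, 11)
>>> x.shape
(31, 23, 7)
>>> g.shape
(5, 31, 7)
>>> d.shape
(11, 7)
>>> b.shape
(5, 23, 7, 31)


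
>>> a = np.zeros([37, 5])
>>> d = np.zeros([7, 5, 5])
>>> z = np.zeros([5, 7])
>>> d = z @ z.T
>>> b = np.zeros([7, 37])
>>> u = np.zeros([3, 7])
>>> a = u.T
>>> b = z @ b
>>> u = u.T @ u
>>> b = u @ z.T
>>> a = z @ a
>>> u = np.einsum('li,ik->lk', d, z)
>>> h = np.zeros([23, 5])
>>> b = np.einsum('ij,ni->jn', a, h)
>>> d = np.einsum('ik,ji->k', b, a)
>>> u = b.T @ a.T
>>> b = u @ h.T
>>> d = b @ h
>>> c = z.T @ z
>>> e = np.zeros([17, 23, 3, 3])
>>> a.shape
(5, 3)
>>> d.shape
(23, 5)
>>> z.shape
(5, 7)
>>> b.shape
(23, 23)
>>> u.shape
(23, 5)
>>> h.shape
(23, 5)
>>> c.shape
(7, 7)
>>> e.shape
(17, 23, 3, 3)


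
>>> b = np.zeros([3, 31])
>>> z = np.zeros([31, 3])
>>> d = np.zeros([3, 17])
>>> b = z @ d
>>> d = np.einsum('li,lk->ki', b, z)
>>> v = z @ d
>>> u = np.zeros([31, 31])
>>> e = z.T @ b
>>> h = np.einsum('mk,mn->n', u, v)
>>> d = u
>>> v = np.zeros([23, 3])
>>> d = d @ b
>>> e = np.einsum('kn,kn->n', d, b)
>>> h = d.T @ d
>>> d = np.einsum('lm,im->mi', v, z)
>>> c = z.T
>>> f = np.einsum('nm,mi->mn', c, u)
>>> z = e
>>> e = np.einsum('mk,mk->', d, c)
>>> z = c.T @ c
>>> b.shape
(31, 17)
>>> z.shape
(31, 31)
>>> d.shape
(3, 31)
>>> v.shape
(23, 3)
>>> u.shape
(31, 31)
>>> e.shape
()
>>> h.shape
(17, 17)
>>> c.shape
(3, 31)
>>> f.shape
(31, 3)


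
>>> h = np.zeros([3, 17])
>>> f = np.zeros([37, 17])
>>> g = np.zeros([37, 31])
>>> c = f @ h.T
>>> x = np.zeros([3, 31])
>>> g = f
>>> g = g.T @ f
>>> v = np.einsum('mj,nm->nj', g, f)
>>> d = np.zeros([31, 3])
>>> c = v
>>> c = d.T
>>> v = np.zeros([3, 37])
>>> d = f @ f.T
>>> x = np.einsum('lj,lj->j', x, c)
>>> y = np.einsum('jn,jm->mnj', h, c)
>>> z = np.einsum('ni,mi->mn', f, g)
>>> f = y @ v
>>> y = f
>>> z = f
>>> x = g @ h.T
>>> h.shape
(3, 17)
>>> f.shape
(31, 17, 37)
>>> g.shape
(17, 17)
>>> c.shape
(3, 31)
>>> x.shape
(17, 3)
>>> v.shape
(3, 37)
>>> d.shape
(37, 37)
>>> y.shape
(31, 17, 37)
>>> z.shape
(31, 17, 37)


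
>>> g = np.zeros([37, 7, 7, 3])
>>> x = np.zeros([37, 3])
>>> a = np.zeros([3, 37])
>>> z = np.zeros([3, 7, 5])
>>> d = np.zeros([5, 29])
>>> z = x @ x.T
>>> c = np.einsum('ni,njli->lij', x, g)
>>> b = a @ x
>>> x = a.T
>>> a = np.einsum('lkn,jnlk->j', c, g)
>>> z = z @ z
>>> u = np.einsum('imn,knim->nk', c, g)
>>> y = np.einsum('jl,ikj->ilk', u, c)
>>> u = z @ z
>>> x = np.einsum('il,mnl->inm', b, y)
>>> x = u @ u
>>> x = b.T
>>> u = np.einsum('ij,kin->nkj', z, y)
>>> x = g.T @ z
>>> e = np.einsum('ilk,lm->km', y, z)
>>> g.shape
(37, 7, 7, 3)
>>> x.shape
(3, 7, 7, 37)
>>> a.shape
(37,)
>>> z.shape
(37, 37)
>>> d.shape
(5, 29)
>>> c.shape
(7, 3, 7)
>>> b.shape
(3, 3)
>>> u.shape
(3, 7, 37)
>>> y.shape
(7, 37, 3)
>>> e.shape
(3, 37)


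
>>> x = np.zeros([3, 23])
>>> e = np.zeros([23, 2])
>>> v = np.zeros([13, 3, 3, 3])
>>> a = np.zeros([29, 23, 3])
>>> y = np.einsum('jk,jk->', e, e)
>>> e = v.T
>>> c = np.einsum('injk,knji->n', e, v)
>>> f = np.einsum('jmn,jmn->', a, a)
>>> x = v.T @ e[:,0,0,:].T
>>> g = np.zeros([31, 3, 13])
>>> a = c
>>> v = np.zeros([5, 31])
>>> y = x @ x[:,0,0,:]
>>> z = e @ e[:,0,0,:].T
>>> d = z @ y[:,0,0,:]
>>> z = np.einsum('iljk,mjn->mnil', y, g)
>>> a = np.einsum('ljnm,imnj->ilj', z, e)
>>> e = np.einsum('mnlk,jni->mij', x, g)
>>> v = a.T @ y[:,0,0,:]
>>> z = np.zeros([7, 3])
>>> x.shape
(3, 3, 3, 3)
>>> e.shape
(3, 13, 31)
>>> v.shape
(13, 31, 3)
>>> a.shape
(3, 31, 13)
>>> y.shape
(3, 3, 3, 3)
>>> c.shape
(3,)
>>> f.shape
()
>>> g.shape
(31, 3, 13)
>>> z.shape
(7, 3)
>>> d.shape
(3, 3, 3, 3)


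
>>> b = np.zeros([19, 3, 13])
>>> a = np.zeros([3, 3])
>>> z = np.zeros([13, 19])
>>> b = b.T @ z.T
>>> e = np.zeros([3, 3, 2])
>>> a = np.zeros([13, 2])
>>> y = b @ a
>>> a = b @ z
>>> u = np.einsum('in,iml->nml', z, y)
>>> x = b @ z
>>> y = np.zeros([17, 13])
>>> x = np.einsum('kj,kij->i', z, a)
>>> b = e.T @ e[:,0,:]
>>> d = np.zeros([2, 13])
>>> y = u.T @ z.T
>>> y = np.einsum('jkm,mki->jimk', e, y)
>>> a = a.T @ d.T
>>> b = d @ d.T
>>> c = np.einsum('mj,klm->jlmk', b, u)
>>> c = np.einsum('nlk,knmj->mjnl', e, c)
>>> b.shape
(2, 2)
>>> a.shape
(19, 3, 2)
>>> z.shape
(13, 19)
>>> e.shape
(3, 3, 2)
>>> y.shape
(3, 13, 2, 3)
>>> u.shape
(19, 3, 2)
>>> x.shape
(3,)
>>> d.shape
(2, 13)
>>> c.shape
(2, 19, 3, 3)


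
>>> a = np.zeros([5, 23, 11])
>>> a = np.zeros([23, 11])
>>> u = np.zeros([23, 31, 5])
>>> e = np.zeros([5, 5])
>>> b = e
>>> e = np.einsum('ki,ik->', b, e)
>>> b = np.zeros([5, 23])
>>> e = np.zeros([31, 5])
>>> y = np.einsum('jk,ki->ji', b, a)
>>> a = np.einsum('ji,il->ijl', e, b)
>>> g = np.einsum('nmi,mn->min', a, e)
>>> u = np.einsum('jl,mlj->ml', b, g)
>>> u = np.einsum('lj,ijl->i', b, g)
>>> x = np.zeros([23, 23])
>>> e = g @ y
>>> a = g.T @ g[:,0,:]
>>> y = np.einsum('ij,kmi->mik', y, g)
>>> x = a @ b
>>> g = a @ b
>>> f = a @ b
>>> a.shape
(5, 23, 5)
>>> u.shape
(31,)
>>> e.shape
(31, 23, 11)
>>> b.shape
(5, 23)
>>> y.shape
(23, 5, 31)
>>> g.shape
(5, 23, 23)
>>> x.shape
(5, 23, 23)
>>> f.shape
(5, 23, 23)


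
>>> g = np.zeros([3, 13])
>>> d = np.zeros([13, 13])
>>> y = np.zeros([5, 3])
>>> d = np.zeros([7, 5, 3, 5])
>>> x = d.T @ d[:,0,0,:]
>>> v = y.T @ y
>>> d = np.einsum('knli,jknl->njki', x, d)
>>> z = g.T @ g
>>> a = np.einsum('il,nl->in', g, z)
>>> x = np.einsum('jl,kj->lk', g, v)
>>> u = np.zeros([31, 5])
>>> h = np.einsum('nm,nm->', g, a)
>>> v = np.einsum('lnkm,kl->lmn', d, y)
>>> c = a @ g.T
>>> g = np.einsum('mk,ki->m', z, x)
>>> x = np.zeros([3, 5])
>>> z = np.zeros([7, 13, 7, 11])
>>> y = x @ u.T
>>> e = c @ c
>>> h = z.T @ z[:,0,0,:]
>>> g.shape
(13,)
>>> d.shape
(3, 7, 5, 5)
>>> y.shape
(3, 31)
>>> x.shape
(3, 5)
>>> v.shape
(3, 5, 7)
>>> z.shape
(7, 13, 7, 11)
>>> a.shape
(3, 13)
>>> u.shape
(31, 5)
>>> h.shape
(11, 7, 13, 11)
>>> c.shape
(3, 3)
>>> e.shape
(3, 3)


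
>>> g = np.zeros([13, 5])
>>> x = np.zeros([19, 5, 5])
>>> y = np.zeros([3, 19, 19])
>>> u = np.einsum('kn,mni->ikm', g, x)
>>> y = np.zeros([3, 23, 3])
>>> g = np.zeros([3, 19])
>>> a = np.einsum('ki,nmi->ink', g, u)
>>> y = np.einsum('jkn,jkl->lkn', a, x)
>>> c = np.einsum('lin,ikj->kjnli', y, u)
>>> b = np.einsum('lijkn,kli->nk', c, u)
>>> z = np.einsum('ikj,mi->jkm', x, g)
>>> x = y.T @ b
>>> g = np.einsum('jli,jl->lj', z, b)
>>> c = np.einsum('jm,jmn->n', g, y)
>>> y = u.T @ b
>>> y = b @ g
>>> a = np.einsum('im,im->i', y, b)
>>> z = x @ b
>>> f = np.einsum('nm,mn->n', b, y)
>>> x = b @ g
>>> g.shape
(5, 5)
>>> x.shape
(5, 5)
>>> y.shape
(5, 5)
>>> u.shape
(5, 13, 19)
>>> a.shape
(5,)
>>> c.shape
(3,)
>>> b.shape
(5, 5)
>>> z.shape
(3, 5, 5)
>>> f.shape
(5,)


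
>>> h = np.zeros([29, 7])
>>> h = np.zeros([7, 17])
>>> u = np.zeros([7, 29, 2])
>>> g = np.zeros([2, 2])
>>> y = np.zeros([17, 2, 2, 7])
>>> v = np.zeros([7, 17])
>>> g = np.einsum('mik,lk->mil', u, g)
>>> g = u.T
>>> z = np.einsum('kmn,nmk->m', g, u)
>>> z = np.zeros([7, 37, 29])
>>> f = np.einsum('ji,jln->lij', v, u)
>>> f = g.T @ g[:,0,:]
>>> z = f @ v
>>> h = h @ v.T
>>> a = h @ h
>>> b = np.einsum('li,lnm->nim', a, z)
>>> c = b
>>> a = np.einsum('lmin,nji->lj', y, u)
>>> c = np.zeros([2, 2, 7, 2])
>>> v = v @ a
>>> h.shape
(7, 7)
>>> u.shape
(7, 29, 2)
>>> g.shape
(2, 29, 7)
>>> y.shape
(17, 2, 2, 7)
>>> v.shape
(7, 29)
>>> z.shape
(7, 29, 17)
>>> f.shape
(7, 29, 7)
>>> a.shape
(17, 29)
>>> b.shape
(29, 7, 17)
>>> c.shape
(2, 2, 7, 2)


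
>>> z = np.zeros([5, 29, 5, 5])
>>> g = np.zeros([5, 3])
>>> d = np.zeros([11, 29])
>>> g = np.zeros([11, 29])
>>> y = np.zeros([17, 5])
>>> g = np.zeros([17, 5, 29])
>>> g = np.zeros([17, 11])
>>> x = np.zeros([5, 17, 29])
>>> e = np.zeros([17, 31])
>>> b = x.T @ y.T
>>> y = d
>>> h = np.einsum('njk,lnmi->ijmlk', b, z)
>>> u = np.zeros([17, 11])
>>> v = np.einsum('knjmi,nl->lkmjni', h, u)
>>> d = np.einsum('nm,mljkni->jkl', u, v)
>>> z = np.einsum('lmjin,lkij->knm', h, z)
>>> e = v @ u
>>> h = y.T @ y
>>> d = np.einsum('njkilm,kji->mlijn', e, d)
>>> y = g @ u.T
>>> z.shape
(29, 17, 17)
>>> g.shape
(17, 11)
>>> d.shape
(11, 17, 5, 5, 11)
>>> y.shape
(17, 17)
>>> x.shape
(5, 17, 29)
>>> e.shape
(11, 5, 5, 5, 17, 11)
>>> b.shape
(29, 17, 17)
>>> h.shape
(29, 29)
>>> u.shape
(17, 11)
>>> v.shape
(11, 5, 5, 5, 17, 17)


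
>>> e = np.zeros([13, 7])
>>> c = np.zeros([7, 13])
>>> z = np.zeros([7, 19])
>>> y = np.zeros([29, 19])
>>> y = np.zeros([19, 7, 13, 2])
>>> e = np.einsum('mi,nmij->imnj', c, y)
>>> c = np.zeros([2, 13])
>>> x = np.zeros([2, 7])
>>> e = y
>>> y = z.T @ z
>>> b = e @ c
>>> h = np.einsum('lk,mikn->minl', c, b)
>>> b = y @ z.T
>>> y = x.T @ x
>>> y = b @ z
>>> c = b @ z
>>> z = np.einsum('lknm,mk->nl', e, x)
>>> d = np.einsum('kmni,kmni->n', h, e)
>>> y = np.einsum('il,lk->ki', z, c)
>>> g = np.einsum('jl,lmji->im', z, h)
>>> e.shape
(19, 7, 13, 2)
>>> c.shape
(19, 19)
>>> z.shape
(13, 19)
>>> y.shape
(19, 13)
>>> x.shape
(2, 7)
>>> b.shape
(19, 7)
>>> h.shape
(19, 7, 13, 2)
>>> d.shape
(13,)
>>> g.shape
(2, 7)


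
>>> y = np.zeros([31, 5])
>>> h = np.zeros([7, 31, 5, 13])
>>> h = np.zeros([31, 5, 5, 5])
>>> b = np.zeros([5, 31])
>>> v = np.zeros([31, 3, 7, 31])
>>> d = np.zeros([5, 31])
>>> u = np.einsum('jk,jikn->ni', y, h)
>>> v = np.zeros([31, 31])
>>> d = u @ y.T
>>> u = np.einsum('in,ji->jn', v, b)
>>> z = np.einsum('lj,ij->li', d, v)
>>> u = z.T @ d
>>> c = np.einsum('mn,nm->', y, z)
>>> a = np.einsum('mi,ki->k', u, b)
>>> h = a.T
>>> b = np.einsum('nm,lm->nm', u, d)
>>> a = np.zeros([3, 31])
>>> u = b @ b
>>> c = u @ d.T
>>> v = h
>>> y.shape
(31, 5)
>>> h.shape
(5,)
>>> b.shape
(31, 31)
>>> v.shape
(5,)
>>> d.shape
(5, 31)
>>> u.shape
(31, 31)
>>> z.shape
(5, 31)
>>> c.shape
(31, 5)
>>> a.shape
(3, 31)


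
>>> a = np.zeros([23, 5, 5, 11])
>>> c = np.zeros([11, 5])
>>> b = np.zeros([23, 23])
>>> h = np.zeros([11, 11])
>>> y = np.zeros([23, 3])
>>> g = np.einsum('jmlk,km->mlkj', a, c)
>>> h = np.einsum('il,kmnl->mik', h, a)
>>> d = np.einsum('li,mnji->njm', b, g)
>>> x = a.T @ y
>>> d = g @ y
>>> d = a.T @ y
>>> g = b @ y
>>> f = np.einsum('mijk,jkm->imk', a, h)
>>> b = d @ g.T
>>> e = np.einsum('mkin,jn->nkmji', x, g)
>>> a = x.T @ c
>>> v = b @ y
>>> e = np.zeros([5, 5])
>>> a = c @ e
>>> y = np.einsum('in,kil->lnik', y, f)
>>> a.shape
(11, 5)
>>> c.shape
(11, 5)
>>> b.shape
(11, 5, 5, 23)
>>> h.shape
(5, 11, 23)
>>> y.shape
(11, 3, 23, 5)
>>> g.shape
(23, 3)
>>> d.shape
(11, 5, 5, 3)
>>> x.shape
(11, 5, 5, 3)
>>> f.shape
(5, 23, 11)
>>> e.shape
(5, 5)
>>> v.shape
(11, 5, 5, 3)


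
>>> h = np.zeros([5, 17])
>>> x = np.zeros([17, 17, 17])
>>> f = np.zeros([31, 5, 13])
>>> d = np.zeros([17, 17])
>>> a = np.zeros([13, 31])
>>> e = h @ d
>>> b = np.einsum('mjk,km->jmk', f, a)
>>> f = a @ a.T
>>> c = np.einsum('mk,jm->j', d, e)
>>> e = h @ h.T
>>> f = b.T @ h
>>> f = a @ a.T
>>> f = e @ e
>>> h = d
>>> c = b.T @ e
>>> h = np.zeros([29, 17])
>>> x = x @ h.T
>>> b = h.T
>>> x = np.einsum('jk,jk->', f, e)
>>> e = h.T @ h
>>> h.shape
(29, 17)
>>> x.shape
()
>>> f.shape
(5, 5)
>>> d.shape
(17, 17)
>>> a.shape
(13, 31)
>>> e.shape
(17, 17)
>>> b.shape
(17, 29)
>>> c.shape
(13, 31, 5)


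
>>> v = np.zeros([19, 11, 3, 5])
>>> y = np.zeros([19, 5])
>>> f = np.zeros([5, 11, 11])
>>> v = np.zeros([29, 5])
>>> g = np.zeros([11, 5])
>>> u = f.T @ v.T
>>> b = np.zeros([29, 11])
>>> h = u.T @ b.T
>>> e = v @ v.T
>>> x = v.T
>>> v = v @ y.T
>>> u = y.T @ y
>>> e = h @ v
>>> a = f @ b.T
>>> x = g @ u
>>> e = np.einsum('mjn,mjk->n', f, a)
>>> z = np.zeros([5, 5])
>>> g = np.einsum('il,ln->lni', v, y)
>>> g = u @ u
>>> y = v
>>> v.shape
(29, 19)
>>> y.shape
(29, 19)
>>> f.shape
(5, 11, 11)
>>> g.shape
(5, 5)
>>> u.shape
(5, 5)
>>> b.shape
(29, 11)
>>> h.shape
(29, 11, 29)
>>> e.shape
(11,)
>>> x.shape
(11, 5)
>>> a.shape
(5, 11, 29)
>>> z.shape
(5, 5)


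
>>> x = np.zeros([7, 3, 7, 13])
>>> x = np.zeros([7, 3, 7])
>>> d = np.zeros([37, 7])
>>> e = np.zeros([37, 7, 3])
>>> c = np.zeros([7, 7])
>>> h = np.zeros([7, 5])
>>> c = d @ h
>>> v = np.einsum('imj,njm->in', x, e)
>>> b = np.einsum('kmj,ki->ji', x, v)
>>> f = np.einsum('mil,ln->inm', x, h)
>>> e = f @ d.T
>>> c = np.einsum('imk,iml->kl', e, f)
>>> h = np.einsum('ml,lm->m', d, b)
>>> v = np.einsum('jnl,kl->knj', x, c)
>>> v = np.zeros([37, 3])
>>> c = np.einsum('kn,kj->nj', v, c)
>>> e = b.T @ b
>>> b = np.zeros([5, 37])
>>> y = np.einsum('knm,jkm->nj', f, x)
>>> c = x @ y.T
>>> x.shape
(7, 3, 7)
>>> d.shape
(37, 7)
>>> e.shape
(37, 37)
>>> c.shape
(7, 3, 5)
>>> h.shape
(37,)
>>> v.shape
(37, 3)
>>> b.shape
(5, 37)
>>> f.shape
(3, 5, 7)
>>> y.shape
(5, 7)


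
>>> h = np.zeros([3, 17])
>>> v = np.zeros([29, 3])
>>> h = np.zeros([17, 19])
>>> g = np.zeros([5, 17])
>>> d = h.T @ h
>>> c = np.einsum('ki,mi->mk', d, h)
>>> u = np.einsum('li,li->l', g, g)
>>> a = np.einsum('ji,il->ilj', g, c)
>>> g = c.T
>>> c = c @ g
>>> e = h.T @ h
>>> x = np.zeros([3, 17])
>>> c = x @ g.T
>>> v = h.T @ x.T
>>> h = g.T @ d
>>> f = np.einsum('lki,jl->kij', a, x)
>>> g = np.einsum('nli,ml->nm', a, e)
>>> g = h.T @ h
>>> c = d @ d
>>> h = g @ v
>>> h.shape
(19, 3)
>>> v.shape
(19, 3)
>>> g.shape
(19, 19)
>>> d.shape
(19, 19)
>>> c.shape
(19, 19)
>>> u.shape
(5,)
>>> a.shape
(17, 19, 5)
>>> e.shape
(19, 19)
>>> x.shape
(3, 17)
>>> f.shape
(19, 5, 3)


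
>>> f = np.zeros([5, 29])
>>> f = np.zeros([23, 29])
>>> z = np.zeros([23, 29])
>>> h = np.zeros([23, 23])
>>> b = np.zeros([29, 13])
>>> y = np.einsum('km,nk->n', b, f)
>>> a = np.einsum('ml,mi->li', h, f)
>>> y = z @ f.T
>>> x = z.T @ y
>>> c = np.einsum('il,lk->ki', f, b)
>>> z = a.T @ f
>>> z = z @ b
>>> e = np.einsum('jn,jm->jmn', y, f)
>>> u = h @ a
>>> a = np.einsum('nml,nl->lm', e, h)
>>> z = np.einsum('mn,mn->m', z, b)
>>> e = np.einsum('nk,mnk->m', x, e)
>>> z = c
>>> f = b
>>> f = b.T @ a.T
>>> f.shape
(13, 23)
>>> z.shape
(13, 23)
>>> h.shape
(23, 23)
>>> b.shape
(29, 13)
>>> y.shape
(23, 23)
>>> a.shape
(23, 29)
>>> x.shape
(29, 23)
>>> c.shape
(13, 23)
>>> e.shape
(23,)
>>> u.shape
(23, 29)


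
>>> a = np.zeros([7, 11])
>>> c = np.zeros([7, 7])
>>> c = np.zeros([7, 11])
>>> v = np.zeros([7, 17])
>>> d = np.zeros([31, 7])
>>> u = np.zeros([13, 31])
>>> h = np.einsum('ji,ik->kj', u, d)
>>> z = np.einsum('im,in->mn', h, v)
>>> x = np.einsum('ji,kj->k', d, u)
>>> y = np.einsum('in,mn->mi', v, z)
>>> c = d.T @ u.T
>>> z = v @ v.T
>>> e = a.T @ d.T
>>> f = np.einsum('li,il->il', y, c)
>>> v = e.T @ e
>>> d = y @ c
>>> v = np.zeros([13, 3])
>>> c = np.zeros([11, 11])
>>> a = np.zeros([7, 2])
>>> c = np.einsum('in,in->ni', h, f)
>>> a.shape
(7, 2)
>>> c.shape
(13, 7)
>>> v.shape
(13, 3)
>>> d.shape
(13, 13)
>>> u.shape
(13, 31)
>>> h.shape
(7, 13)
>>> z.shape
(7, 7)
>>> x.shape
(13,)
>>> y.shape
(13, 7)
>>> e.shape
(11, 31)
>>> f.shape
(7, 13)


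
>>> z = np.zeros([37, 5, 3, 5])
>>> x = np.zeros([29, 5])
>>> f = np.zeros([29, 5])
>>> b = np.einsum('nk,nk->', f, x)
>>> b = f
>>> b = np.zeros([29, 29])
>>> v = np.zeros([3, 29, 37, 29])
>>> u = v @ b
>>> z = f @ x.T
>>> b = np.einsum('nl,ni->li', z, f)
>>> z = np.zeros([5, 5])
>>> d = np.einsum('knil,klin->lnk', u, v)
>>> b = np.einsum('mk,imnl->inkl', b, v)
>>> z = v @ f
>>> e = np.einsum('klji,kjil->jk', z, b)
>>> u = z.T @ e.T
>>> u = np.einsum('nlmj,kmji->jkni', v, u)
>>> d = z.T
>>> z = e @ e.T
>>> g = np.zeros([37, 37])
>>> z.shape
(37, 37)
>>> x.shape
(29, 5)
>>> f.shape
(29, 5)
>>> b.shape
(3, 37, 5, 29)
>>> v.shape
(3, 29, 37, 29)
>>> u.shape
(29, 5, 3, 37)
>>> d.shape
(5, 37, 29, 3)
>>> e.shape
(37, 3)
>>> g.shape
(37, 37)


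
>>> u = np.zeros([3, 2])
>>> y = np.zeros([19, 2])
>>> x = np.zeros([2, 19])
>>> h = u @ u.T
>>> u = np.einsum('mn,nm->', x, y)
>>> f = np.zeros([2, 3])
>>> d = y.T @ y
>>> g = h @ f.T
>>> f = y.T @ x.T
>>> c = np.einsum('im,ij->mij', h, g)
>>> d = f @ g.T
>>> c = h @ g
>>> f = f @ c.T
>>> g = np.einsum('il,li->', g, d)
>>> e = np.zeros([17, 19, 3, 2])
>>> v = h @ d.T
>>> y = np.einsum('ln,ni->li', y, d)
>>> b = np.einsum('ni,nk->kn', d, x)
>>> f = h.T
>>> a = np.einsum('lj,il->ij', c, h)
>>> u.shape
()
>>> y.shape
(19, 3)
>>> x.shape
(2, 19)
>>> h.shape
(3, 3)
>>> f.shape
(3, 3)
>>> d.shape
(2, 3)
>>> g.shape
()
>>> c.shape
(3, 2)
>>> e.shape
(17, 19, 3, 2)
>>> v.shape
(3, 2)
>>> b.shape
(19, 2)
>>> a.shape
(3, 2)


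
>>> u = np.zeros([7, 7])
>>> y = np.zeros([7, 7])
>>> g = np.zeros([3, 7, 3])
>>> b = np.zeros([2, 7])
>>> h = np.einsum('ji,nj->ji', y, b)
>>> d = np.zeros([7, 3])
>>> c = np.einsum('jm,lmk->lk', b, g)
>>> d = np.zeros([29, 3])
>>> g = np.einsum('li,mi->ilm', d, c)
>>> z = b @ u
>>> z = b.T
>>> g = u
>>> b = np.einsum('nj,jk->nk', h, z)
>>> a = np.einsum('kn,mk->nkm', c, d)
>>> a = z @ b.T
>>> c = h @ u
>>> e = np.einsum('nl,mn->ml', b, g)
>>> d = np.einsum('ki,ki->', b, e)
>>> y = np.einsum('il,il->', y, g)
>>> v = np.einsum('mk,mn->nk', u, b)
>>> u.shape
(7, 7)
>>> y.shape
()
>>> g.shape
(7, 7)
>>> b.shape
(7, 2)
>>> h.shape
(7, 7)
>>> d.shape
()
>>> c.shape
(7, 7)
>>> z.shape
(7, 2)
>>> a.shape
(7, 7)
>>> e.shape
(7, 2)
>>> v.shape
(2, 7)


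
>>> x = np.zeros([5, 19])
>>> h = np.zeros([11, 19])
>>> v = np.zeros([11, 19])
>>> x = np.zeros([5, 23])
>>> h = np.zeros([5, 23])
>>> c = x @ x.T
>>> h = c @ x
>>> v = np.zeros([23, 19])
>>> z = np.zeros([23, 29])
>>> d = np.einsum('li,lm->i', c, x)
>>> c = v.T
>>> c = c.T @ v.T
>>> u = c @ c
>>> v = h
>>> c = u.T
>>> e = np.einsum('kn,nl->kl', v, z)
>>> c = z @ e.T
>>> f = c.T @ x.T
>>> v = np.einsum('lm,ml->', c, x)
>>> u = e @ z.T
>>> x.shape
(5, 23)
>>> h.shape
(5, 23)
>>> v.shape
()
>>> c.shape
(23, 5)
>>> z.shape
(23, 29)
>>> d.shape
(5,)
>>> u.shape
(5, 23)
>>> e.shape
(5, 29)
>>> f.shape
(5, 5)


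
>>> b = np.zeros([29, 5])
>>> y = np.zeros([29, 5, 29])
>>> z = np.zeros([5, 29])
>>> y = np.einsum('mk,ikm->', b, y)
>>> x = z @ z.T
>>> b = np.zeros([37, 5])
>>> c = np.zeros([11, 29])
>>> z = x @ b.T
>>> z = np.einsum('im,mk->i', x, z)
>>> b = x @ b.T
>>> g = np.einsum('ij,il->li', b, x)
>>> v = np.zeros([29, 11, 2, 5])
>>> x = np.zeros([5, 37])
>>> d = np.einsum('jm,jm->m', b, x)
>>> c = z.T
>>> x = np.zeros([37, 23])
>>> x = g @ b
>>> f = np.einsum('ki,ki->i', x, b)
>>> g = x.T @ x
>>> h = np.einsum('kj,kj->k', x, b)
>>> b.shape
(5, 37)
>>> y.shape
()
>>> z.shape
(5,)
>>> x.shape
(5, 37)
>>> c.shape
(5,)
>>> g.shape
(37, 37)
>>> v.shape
(29, 11, 2, 5)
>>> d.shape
(37,)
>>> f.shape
(37,)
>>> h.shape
(5,)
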